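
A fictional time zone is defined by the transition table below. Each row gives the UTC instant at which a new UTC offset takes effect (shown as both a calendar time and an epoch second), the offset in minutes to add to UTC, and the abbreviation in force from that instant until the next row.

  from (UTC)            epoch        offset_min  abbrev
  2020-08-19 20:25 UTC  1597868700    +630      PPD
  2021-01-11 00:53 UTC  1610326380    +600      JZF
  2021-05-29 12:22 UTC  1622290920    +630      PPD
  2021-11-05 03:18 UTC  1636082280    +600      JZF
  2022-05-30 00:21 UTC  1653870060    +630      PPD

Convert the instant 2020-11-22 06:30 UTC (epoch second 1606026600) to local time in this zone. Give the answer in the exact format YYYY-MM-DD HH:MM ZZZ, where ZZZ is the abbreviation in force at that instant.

2020-11-22 17:00 PPD

Query: 2020-11-22 06:30 UTC
Rule 1/5 (PPD, +10:30): 2020-08-19 20:25 UTC ≤ query < 2021-01-11 00:53 UTC
6·60 + 30 + 630 = 1020 min
1020 = 0·1440 + 1020; 1020 = 17·60 + 0 → 17:00, same day
→ 2020-11-22 17:00 PPD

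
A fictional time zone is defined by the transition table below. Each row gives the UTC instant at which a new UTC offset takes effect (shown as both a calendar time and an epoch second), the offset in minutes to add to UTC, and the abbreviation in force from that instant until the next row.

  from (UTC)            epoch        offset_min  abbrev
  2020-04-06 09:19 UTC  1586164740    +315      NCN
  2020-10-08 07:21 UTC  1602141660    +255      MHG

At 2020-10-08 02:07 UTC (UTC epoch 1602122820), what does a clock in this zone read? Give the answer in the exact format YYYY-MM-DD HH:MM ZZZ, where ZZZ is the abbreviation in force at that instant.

2020-10-08 07:22 NCN

Query: 2020-10-08 02:07 UTC
Rule 1/2 (NCN, +05:15): 2020-04-06 09:19 UTC ≤ query < 2020-10-08 07:21 UTC
2·60 + 7 + 315 = 442 min
442 = 0·1440 + 442; 442 = 7·60 + 22 → 07:22, same day
→ 2020-10-08 07:22 NCN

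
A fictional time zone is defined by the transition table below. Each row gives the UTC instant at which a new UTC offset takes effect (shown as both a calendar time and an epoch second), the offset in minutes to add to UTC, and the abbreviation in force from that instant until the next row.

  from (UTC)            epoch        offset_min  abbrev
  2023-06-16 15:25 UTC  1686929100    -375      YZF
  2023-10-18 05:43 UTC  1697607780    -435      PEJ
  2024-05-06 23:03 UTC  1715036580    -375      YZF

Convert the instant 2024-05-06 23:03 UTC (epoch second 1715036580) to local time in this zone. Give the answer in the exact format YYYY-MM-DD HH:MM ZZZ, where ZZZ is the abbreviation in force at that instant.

Query: 2024-05-06 23:03 UTC
Rule 3/3 (YZF, -06:15): 2024-05-06 23:03 UTC ≤ query < +∞
23·60 + 3 - 375 = 1008 min
1008 = 0·1440 + 1008; 1008 = 16·60 + 48 → 16:48, same day
→ 2024-05-06 16:48 YZF

2024-05-06 16:48 YZF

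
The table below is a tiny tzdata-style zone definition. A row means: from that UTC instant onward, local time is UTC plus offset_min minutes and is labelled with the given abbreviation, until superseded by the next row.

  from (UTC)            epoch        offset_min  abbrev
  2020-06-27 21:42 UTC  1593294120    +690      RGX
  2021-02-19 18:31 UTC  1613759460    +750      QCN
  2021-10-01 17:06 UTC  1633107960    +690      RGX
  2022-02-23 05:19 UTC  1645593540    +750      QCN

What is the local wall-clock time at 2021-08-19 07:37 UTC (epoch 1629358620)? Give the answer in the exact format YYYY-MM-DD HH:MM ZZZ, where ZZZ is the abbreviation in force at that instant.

Query: 2021-08-19 07:37 UTC
Rule 2/4 (QCN, +12:30): 2021-02-19 18:31 UTC ≤ query < 2021-10-01 17:06 UTC
7·60 + 37 + 750 = 1207 min
1207 = 0·1440 + 1207; 1207 = 20·60 + 7 → 20:07, same day
→ 2021-08-19 20:07 QCN

2021-08-19 20:07 QCN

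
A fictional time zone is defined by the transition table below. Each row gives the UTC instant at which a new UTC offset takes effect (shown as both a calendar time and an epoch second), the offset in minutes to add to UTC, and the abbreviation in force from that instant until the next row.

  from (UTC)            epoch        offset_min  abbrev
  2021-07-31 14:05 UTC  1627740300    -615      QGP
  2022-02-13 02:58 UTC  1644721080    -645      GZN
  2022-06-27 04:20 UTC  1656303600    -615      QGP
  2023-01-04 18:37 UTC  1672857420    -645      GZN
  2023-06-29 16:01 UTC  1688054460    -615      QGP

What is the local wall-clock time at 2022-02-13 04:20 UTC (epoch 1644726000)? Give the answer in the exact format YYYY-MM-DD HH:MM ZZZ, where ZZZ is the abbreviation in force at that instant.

2022-02-12 17:35 GZN

Query: 2022-02-13 04:20 UTC
Rule 2/5 (GZN, -10:45): 2022-02-13 02:58 UTC ≤ query < 2022-06-27 04:20 UTC
4·60 + 20 - 645 = -385 min
-385 = -1·1440 + 1055; 1055 = 17·60 + 35 → 17:35, 2022-02-13 - 1 day = 2022-02-12
→ 2022-02-12 17:35 GZN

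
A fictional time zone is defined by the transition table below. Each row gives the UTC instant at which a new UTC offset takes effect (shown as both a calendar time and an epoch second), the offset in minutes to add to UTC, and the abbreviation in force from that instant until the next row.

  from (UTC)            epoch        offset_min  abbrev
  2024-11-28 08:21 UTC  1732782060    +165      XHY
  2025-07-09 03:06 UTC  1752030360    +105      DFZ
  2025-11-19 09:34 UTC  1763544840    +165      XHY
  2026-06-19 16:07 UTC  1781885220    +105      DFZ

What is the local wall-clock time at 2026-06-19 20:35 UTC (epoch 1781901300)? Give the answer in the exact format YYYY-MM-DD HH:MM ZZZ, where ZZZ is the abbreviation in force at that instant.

Query: 2026-06-19 20:35 UTC
Rule 4/4 (DFZ, +01:45): 2026-06-19 16:07 UTC ≤ query < +∞
20·60 + 35 + 105 = 1340 min
1340 = 0·1440 + 1340; 1340 = 22·60 + 20 → 22:20, same day
→ 2026-06-19 22:20 DFZ

2026-06-19 22:20 DFZ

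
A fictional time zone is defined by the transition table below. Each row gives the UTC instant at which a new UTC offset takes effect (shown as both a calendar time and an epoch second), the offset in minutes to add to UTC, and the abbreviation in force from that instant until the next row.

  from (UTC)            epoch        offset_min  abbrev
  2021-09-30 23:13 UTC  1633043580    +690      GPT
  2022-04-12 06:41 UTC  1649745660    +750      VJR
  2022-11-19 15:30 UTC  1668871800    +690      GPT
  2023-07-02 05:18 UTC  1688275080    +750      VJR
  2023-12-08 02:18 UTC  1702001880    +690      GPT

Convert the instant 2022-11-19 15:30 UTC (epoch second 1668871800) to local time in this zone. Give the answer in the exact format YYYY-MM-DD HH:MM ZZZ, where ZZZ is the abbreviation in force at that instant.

Query: 2022-11-19 15:30 UTC
Rule 3/5 (GPT, +11:30): 2022-11-19 15:30 UTC ≤ query < 2023-07-02 05:18 UTC
15·60 + 30 + 690 = 1620 min
1620 = 1·1440 + 180; 180 = 3·60 + 0 → 03:00, 2022-11-19 + 1 day = 2022-11-20
→ 2022-11-20 03:00 GPT

2022-11-20 03:00 GPT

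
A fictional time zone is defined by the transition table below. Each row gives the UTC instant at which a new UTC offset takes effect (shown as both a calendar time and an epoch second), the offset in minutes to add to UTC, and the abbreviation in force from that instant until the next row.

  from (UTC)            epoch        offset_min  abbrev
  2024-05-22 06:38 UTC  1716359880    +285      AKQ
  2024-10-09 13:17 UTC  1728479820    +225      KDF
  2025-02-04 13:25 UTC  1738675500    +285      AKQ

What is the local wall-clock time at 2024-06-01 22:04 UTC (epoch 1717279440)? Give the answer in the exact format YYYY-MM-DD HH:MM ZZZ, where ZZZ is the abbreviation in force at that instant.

2024-06-02 02:49 AKQ

Query: 2024-06-01 22:04 UTC
Rule 1/3 (AKQ, +04:45): 2024-05-22 06:38 UTC ≤ query < 2024-10-09 13:17 UTC
22·60 + 4 + 285 = 1609 min
1609 = 1·1440 + 169; 169 = 2·60 + 49 → 02:49, 2024-06-01 + 1 day = 2024-06-02
→ 2024-06-02 02:49 AKQ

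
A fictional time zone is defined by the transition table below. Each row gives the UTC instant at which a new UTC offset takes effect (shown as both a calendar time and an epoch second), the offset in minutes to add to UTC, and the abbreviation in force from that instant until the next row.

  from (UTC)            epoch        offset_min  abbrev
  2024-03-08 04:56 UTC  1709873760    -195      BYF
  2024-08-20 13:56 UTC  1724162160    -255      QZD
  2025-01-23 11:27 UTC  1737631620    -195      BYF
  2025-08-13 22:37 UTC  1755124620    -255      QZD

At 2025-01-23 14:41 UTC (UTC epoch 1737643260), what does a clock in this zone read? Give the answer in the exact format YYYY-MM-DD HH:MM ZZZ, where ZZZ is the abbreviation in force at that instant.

Query: 2025-01-23 14:41 UTC
Rule 3/4 (BYF, -03:15): 2025-01-23 11:27 UTC ≤ query < 2025-08-13 22:37 UTC
14·60 + 41 - 195 = 686 min
686 = 0·1440 + 686; 686 = 11·60 + 26 → 11:26, same day
→ 2025-01-23 11:26 BYF

2025-01-23 11:26 BYF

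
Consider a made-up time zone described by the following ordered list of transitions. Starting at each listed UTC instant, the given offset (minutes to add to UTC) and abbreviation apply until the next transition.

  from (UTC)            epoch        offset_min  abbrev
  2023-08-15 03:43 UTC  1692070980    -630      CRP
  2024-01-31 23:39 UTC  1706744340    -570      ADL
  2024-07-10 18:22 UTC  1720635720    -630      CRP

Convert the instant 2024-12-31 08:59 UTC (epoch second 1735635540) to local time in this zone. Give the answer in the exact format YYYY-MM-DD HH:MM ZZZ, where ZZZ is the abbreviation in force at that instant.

2024-12-30 22:29 CRP

Query: 2024-12-31 08:59 UTC
Rule 3/3 (CRP, -10:30): 2024-07-10 18:22 UTC ≤ query < +∞
8·60 + 59 - 630 = -91 min
-91 = -1·1440 + 1349; 1349 = 22·60 + 29 → 22:29, 2024-12-31 - 1 day = 2024-12-30
→ 2024-12-30 22:29 CRP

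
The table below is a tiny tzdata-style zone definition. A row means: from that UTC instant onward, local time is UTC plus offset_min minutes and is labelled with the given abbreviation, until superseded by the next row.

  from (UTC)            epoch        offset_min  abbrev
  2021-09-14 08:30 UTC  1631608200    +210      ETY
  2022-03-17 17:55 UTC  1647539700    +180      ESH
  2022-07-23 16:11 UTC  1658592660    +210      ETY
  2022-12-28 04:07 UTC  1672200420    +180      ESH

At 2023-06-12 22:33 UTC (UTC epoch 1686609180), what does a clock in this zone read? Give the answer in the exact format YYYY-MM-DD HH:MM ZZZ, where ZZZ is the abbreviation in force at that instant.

Query: 2023-06-12 22:33 UTC
Rule 4/4 (ESH, +03:00): 2022-12-28 04:07 UTC ≤ query < +∞
22·60 + 33 + 180 = 1533 min
1533 = 1·1440 + 93; 93 = 1·60 + 33 → 01:33, 2023-06-12 + 1 day = 2023-06-13
→ 2023-06-13 01:33 ESH

2023-06-13 01:33 ESH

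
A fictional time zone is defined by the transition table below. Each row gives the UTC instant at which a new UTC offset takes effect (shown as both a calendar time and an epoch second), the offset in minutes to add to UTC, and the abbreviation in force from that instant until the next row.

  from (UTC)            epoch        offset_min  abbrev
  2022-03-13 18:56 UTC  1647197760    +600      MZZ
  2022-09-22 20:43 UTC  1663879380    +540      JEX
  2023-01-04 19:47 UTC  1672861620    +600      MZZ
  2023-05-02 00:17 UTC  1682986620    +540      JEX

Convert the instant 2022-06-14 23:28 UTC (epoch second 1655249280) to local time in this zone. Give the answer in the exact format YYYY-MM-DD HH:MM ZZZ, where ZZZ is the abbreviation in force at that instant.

2022-06-15 09:28 MZZ

Query: 2022-06-14 23:28 UTC
Rule 1/4 (MZZ, +10:00): 2022-03-13 18:56 UTC ≤ query < 2022-09-22 20:43 UTC
23·60 + 28 + 600 = 2008 min
2008 = 1·1440 + 568; 568 = 9·60 + 28 → 09:28, 2022-06-14 + 1 day = 2022-06-15
→ 2022-06-15 09:28 MZZ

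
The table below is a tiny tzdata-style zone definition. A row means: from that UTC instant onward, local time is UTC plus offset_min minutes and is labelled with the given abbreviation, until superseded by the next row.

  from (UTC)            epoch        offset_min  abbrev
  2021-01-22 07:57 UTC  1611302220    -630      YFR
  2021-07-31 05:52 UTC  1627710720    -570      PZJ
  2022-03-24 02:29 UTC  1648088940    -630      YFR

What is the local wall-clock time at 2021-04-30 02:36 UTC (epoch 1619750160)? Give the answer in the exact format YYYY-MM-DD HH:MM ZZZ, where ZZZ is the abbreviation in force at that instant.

Query: 2021-04-30 02:36 UTC
Rule 1/3 (YFR, -10:30): 2021-01-22 07:57 UTC ≤ query < 2021-07-31 05:52 UTC
2·60 + 36 - 630 = -474 min
-474 = -1·1440 + 966; 966 = 16·60 + 6 → 16:06, 2021-04-30 - 1 day = 2021-04-29
→ 2021-04-29 16:06 YFR

2021-04-29 16:06 YFR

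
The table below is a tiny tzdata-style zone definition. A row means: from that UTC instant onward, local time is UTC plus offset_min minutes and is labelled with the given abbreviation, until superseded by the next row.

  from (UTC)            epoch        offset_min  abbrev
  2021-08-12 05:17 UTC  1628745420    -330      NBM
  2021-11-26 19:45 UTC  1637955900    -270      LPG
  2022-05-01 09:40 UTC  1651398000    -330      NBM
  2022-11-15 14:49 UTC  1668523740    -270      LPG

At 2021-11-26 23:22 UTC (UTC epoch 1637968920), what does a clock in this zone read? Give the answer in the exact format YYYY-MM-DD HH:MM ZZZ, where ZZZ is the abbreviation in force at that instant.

2021-11-26 18:52 LPG

Query: 2021-11-26 23:22 UTC
Rule 2/4 (LPG, -04:30): 2021-11-26 19:45 UTC ≤ query < 2022-05-01 09:40 UTC
23·60 + 22 - 270 = 1132 min
1132 = 0·1440 + 1132; 1132 = 18·60 + 52 → 18:52, same day
→ 2021-11-26 18:52 LPG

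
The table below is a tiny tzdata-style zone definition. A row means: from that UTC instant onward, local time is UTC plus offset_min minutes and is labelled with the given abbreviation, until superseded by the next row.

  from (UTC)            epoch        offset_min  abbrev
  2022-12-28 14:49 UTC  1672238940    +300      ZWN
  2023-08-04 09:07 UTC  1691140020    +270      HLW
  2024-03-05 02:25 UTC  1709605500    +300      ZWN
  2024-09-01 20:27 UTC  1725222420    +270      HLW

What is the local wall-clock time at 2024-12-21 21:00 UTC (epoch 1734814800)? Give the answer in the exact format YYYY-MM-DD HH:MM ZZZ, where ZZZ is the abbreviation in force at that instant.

Query: 2024-12-21 21:00 UTC
Rule 4/4 (HLW, +04:30): 2024-09-01 20:27 UTC ≤ query < +∞
21·60 + 0 + 270 = 1530 min
1530 = 1·1440 + 90; 90 = 1·60 + 30 → 01:30, 2024-12-21 + 1 day = 2024-12-22
→ 2024-12-22 01:30 HLW

2024-12-22 01:30 HLW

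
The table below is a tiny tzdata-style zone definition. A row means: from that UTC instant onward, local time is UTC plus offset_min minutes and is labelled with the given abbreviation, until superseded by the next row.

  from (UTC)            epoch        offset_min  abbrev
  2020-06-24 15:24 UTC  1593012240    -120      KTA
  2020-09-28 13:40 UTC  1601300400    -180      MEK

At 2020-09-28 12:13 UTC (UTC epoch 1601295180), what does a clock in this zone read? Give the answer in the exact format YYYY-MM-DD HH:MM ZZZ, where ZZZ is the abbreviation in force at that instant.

Query: 2020-09-28 12:13 UTC
Rule 1/2 (KTA, -02:00): 2020-06-24 15:24 UTC ≤ query < 2020-09-28 13:40 UTC
12·60 + 13 - 120 = 613 min
613 = 0·1440 + 613; 613 = 10·60 + 13 → 10:13, same day
→ 2020-09-28 10:13 KTA

2020-09-28 10:13 KTA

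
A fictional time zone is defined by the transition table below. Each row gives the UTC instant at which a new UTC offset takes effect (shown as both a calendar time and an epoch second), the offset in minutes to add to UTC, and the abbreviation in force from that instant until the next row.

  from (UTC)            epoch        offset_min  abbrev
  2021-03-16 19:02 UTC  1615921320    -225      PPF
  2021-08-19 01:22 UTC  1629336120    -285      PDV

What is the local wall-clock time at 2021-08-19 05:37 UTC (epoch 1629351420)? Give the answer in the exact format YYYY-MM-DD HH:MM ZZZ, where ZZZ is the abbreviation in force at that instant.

2021-08-19 00:52 PDV

Query: 2021-08-19 05:37 UTC
Rule 2/2 (PDV, -04:45): 2021-08-19 01:22 UTC ≤ query < +∞
5·60 + 37 - 285 = 52 min
52 = 0·1440 + 52; 52 = 0·60 + 52 → 00:52, same day
→ 2021-08-19 00:52 PDV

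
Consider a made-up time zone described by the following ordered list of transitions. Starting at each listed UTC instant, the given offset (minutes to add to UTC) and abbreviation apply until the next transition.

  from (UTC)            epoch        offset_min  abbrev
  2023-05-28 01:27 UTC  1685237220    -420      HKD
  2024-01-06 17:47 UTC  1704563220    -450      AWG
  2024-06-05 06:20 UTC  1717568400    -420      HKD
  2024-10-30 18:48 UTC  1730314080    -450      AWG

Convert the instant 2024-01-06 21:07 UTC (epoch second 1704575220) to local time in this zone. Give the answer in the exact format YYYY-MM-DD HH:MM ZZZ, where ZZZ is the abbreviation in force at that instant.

Query: 2024-01-06 21:07 UTC
Rule 2/4 (AWG, -07:30): 2024-01-06 17:47 UTC ≤ query < 2024-06-05 06:20 UTC
21·60 + 7 - 450 = 817 min
817 = 0·1440 + 817; 817 = 13·60 + 37 → 13:37, same day
→ 2024-01-06 13:37 AWG

2024-01-06 13:37 AWG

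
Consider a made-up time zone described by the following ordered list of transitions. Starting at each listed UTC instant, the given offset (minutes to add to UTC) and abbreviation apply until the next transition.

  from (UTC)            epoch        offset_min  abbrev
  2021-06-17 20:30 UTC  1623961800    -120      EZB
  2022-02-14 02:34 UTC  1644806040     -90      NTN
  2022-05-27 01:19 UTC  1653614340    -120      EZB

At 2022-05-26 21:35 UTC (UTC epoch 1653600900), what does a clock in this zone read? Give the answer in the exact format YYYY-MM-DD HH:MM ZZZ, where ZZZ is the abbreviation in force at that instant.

2022-05-26 20:05 NTN

Query: 2022-05-26 21:35 UTC
Rule 2/3 (NTN, -01:30): 2022-02-14 02:34 UTC ≤ query < 2022-05-27 01:19 UTC
21·60 + 35 - 90 = 1205 min
1205 = 0·1440 + 1205; 1205 = 20·60 + 5 → 20:05, same day
→ 2022-05-26 20:05 NTN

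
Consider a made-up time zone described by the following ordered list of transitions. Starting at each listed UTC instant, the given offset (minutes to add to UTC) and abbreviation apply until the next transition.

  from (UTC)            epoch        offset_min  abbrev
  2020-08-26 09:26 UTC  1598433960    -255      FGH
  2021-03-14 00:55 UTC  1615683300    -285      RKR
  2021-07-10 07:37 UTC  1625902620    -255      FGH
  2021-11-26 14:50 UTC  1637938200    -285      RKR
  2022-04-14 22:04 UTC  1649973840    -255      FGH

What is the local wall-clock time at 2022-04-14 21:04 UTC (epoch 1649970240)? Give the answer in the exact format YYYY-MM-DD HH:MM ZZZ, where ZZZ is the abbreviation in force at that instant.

Query: 2022-04-14 21:04 UTC
Rule 4/5 (RKR, -04:45): 2021-11-26 14:50 UTC ≤ query < 2022-04-14 22:04 UTC
21·60 + 4 - 285 = 979 min
979 = 0·1440 + 979; 979 = 16·60 + 19 → 16:19, same day
→ 2022-04-14 16:19 RKR

2022-04-14 16:19 RKR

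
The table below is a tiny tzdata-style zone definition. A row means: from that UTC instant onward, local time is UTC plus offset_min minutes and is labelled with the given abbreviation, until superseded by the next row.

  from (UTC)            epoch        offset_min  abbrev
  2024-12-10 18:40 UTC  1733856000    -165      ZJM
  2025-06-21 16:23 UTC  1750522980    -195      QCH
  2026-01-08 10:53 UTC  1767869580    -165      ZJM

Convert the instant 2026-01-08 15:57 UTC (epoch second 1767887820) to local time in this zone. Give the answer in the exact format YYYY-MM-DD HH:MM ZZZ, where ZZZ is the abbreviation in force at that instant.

Query: 2026-01-08 15:57 UTC
Rule 3/3 (ZJM, -02:45): 2026-01-08 10:53 UTC ≤ query < +∞
15·60 + 57 - 165 = 792 min
792 = 0·1440 + 792; 792 = 13·60 + 12 → 13:12, same day
→ 2026-01-08 13:12 ZJM

2026-01-08 13:12 ZJM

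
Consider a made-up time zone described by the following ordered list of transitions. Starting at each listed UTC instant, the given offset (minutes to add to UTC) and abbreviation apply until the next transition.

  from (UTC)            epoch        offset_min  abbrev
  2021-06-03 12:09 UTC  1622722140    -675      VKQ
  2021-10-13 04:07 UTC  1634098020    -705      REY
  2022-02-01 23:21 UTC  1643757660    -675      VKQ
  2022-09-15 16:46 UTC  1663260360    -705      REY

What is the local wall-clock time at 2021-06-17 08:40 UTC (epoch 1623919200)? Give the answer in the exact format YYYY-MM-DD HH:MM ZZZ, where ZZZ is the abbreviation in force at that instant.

2021-06-16 21:25 VKQ

Query: 2021-06-17 08:40 UTC
Rule 1/4 (VKQ, -11:15): 2021-06-03 12:09 UTC ≤ query < 2021-10-13 04:07 UTC
8·60 + 40 - 675 = -155 min
-155 = -1·1440 + 1285; 1285 = 21·60 + 25 → 21:25, 2021-06-17 - 1 day = 2021-06-16
→ 2021-06-16 21:25 VKQ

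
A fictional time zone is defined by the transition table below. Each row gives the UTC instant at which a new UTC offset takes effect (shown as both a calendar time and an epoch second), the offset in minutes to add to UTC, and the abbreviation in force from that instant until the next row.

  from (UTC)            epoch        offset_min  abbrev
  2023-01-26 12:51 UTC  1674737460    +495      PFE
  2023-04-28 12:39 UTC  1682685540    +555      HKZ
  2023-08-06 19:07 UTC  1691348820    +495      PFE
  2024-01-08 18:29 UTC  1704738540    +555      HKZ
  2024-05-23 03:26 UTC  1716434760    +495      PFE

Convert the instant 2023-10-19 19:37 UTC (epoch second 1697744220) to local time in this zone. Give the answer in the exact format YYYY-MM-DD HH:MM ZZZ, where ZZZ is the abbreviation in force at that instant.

2023-10-20 03:52 PFE

Query: 2023-10-19 19:37 UTC
Rule 3/5 (PFE, +08:15): 2023-08-06 19:07 UTC ≤ query < 2024-01-08 18:29 UTC
19·60 + 37 + 495 = 1672 min
1672 = 1·1440 + 232; 232 = 3·60 + 52 → 03:52, 2023-10-19 + 1 day = 2023-10-20
→ 2023-10-20 03:52 PFE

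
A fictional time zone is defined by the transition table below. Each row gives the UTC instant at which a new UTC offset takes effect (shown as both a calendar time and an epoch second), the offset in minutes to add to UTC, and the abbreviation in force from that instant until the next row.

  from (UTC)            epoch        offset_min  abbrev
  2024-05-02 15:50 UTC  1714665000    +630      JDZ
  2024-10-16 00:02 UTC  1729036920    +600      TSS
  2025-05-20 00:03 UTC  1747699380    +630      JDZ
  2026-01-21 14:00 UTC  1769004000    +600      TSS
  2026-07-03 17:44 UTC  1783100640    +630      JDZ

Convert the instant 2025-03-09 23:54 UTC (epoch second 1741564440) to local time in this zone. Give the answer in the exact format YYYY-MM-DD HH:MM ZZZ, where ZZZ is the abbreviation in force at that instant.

2025-03-10 09:54 TSS

Query: 2025-03-09 23:54 UTC
Rule 2/5 (TSS, +10:00): 2024-10-16 00:02 UTC ≤ query < 2025-05-20 00:03 UTC
23·60 + 54 + 600 = 2034 min
2034 = 1·1440 + 594; 594 = 9·60 + 54 → 09:54, 2025-03-09 + 1 day = 2025-03-10
→ 2025-03-10 09:54 TSS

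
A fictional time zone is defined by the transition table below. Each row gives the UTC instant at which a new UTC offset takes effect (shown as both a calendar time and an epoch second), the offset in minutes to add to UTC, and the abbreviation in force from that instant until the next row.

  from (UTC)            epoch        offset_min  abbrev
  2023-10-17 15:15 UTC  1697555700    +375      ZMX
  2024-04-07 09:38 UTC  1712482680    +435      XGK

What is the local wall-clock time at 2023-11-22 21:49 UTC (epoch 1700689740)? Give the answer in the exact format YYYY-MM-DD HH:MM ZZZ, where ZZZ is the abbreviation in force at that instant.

2023-11-23 04:04 ZMX

Query: 2023-11-22 21:49 UTC
Rule 1/2 (ZMX, +06:15): 2023-10-17 15:15 UTC ≤ query < 2024-04-07 09:38 UTC
21·60 + 49 + 375 = 1684 min
1684 = 1·1440 + 244; 244 = 4·60 + 4 → 04:04, 2023-11-22 + 1 day = 2023-11-23
→ 2023-11-23 04:04 ZMX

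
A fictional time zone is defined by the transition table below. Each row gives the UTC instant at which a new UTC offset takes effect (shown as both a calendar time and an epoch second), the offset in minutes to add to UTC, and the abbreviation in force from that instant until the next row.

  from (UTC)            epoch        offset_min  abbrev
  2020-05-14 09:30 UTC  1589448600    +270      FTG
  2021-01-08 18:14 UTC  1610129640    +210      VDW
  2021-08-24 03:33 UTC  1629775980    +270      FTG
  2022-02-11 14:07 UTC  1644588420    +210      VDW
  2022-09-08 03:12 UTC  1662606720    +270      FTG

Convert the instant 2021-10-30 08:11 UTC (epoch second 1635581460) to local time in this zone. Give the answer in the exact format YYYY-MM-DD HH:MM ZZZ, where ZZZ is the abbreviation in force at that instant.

Query: 2021-10-30 08:11 UTC
Rule 3/5 (FTG, +04:30): 2021-08-24 03:33 UTC ≤ query < 2022-02-11 14:07 UTC
8·60 + 11 + 270 = 761 min
761 = 0·1440 + 761; 761 = 12·60 + 41 → 12:41, same day
→ 2021-10-30 12:41 FTG

2021-10-30 12:41 FTG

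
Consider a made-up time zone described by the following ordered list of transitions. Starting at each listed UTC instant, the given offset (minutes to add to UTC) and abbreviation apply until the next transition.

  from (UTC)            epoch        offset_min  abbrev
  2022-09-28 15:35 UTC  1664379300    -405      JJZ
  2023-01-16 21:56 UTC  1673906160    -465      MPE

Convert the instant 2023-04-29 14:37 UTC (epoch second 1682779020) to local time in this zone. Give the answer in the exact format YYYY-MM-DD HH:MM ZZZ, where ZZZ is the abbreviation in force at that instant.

2023-04-29 06:52 MPE

Query: 2023-04-29 14:37 UTC
Rule 2/2 (MPE, -07:45): 2023-01-16 21:56 UTC ≤ query < +∞
14·60 + 37 - 465 = 412 min
412 = 0·1440 + 412; 412 = 6·60 + 52 → 06:52, same day
→ 2023-04-29 06:52 MPE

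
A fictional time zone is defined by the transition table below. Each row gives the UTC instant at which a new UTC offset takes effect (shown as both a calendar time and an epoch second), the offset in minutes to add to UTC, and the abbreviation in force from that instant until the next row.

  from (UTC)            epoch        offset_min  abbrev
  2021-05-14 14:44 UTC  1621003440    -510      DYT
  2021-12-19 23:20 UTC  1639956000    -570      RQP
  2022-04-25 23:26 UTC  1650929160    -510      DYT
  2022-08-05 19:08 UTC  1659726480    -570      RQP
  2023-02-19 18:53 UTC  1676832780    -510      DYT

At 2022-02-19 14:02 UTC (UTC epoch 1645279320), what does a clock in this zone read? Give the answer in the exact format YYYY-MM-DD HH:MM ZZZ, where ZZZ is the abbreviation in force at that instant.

2022-02-19 04:32 RQP

Query: 2022-02-19 14:02 UTC
Rule 2/5 (RQP, -09:30): 2021-12-19 23:20 UTC ≤ query < 2022-04-25 23:26 UTC
14·60 + 2 - 570 = 272 min
272 = 0·1440 + 272; 272 = 4·60 + 32 → 04:32, same day
→ 2022-02-19 04:32 RQP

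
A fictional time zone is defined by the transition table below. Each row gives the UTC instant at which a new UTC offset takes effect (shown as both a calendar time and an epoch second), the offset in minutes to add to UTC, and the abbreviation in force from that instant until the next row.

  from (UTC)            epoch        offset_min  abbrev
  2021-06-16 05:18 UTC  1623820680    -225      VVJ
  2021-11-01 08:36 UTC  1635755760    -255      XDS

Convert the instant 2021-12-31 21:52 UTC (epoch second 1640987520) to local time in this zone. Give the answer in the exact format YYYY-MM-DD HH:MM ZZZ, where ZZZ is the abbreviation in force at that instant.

Query: 2021-12-31 21:52 UTC
Rule 2/2 (XDS, -04:15): 2021-11-01 08:36 UTC ≤ query < +∞
21·60 + 52 - 255 = 1057 min
1057 = 0·1440 + 1057; 1057 = 17·60 + 37 → 17:37, same day
→ 2021-12-31 17:37 XDS

2021-12-31 17:37 XDS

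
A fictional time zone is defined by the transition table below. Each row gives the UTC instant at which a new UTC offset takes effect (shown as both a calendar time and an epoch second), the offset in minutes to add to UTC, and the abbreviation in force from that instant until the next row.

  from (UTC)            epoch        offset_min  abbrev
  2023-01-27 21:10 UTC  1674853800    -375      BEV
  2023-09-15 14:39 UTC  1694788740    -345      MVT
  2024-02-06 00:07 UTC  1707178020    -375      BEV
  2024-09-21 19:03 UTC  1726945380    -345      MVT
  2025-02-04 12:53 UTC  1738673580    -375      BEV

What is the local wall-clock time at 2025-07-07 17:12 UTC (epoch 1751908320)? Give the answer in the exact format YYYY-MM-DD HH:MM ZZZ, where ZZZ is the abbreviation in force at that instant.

Query: 2025-07-07 17:12 UTC
Rule 5/5 (BEV, -06:15): 2025-02-04 12:53 UTC ≤ query < +∞
17·60 + 12 - 375 = 657 min
657 = 0·1440 + 657; 657 = 10·60 + 57 → 10:57, same day
→ 2025-07-07 10:57 BEV

2025-07-07 10:57 BEV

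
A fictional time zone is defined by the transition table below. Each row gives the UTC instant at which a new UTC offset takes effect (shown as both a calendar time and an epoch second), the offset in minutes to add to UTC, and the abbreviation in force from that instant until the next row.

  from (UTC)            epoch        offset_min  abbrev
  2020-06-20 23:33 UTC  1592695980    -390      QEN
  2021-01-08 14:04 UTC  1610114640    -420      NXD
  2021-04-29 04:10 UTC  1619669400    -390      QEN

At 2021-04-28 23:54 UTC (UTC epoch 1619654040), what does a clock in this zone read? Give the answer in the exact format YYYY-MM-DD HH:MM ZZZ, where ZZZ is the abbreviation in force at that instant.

2021-04-28 16:54 NXD

Query: 2021-04-28 23:54 UTC
Rule 2/3 (NXD, -07:00): 2021-01-08 14:04 UTC ≤ query < 2021-04-29 04:10 UTC
23·60 + 54 - 420 = 1014 min
1014 = 0·1440 + 1014; 1014 = 16·60 + 54 → 16:54, same day
→ 2021-04-28 16:54 NXD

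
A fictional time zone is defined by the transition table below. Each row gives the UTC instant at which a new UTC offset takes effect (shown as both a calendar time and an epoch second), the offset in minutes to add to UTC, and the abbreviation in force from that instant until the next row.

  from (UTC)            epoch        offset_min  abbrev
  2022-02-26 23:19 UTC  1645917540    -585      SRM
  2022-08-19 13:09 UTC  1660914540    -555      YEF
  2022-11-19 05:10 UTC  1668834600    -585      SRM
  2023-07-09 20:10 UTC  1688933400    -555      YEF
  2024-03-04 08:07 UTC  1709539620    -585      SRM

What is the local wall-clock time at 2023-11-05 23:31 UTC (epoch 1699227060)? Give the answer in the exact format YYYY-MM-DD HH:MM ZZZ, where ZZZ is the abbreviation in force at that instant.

2023-11-05 14:16 YEF

Query: 2023-11-05 23:31 UTC
Rule 4/5 (YEF, -09:15): 2023-07-09 20:10 UTC ≤ query < 2024-03-04 08:07 UTC
23·60 + 31 - 555 = 856 min
856 = 0·1440 + 856; 856 = 14·60 + 16 → 14:16, same day
→ 2023-11-05 14:16 YEF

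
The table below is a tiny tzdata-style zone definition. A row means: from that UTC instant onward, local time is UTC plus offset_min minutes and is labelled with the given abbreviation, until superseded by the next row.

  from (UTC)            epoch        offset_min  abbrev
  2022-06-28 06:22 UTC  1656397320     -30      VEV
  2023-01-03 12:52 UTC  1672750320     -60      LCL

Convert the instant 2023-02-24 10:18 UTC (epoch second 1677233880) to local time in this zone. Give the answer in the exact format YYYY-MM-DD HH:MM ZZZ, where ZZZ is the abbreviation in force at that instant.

2023-02-24 09:18 LCL

Query: 2023-02-24 10:18 UTC
Rule 2/2 (LCL, -01:00): 2023-01-03 12:52 UTC ≤ query < +∞
10·60 + 18 - 60 = 558 min
558 = 0·1440 + 558; 558 = 9·60 + 18 → 09:18, same day
→ 2023-02-24 09:18 LCL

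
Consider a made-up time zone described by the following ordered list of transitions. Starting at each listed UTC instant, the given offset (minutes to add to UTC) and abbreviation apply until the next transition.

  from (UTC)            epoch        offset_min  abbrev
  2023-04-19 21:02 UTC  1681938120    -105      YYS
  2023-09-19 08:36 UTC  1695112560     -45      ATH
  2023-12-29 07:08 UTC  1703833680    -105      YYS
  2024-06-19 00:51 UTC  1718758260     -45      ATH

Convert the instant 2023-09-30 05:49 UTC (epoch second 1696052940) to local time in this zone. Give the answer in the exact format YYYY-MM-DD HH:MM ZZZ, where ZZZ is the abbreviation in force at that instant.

Query: 2023-09-30 05:49 UTC
Rule 2/4 (ATH, -00:45): 2023-09-19 08:36 UTC ≤ query < 2023-12-29 07:08 UTC
5·60 + 49 - 45 = 304 min
304 = 0·1440 + 304; 304 = 5·60 + 4 → 05:04, same day
→ 2023-09-30 05:04 ATH

2023-09-30 05:04 ATH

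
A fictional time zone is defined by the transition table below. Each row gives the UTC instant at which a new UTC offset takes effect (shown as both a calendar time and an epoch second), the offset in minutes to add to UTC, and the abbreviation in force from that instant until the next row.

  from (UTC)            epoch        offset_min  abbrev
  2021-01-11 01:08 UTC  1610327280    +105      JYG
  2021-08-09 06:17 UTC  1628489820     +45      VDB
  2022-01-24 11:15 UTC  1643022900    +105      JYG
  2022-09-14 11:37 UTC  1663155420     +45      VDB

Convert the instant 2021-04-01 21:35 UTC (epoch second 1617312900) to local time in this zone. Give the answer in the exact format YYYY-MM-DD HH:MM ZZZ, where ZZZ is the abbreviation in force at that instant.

2021-04-01 23:20 JYG

Query: 2021-04-01 21:35 UTC
Rule 1/4 (JYG, +01:45): 2021-01-11 01:08 UTC ≤ query < 2021-08-09 06:17 UTC
21·60 + 35 + 105 = 1400 min
1400 = 0·1440 + 1400; 1400 = 23·60 + 20 → 23:20, same day
→ 2021-04-01 23:20 JYG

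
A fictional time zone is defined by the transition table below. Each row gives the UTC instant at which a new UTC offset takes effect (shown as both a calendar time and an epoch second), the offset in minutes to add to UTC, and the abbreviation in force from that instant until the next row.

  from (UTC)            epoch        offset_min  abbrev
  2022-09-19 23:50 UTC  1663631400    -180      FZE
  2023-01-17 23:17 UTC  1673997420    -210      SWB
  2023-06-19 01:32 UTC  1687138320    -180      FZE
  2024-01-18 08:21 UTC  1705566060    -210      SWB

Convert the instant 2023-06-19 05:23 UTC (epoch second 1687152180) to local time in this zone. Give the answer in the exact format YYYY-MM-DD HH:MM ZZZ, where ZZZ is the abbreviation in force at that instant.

2023-06-19 02:23 FZE

Query: 2023-06-19 05:23 UTC
Rule 3/4 (FZE, -03:00): 2023-06-19 01:32 UTC ≤ query < 2024-01-18 08:21 UTC
5·60 + 23 - 180 = 143 min
143 = 0·1440 + 143; 143 = 2·60 + 23 → 02:23, same day
→ 2023-06-19 02:23 FZE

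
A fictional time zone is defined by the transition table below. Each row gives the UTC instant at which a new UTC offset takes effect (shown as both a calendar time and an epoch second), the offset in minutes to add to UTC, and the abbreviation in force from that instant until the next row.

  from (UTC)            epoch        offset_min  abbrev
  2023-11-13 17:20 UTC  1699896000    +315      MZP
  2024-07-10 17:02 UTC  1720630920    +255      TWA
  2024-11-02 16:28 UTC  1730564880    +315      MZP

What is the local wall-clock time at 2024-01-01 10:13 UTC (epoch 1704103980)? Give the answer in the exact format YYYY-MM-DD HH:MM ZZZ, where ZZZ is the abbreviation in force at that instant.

Query: 2024-01-01 10:13 UTC
Rule 1/3 (MZP, +05:15): 2023-11-13 17:20 UTC ≤ query < 2024-07-10 17:02 UTC
10·60 + 13 + 315 = 928 min
928 = 0·1440 + 928; 928 = 15·60 + 28 → 15:28, same day
→ 2024-01-01 15:28 MZP

2024-01-01 15:28 MZP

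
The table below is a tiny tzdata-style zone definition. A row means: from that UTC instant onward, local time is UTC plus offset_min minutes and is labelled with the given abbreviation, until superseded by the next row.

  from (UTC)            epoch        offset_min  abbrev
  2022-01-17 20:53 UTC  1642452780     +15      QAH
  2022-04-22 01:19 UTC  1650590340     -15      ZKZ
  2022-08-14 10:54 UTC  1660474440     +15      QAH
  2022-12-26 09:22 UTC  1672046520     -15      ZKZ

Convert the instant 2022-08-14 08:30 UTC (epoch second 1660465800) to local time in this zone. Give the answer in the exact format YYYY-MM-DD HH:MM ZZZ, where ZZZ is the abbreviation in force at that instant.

Query: 2022-08-14 08:30 UTC
Rule 2/4 (ZKZ, -00:15): 2022-04-22 01:19 UTC ≤ query < 2022-08-14 10:54 UTC
8·60 + 30 - 15 = 495 min
495 = 0·1440 + 495; 495 = 8·60 + 15 → 08:15, same day
→ 2022-08-14 08:15 ZKZ

2022-08-14 08:15 ZKZ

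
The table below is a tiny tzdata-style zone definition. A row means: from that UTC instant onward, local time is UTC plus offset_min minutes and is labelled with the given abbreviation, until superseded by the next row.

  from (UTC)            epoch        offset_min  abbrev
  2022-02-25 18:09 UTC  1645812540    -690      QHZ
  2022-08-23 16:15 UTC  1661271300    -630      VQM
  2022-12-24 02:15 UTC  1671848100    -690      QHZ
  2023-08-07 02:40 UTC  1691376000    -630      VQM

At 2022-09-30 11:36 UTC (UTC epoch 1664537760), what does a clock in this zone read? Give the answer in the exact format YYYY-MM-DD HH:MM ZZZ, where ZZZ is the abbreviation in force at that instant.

2022-09-30 01:06 VQM

Query: 2022-09-30 11:36 UTC
Rule 2/4 (VQM, -10:30): 2022-08-23 16:15 UTC ≤ query < 2022-12-24 02:15 UTC
11·60 + 36 - 630 = 66 min
66 = 0·1440 + 66; 66 = 1·60 + 6 → 01:06, same day
→ 2022-09-30 01:06 VQM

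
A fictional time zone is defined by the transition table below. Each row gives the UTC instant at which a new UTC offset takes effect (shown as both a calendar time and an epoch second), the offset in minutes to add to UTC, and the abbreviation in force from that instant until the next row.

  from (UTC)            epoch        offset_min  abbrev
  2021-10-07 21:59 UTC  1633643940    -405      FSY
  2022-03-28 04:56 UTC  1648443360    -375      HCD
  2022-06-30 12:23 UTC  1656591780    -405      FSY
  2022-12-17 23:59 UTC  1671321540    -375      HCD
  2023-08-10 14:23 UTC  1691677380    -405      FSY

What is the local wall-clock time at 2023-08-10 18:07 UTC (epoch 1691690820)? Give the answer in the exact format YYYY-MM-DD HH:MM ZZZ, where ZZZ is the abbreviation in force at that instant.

Query: 2023-08-10 18:07 UTC
Rule 5/5 (FSY, -06:45): 2023-08-10 14:23 UTC ≤ query < +∞
18·60 + 7 - 405 = 682 min
682 = 0·1440 + 682; 682 = 11·60 + 22 → 11:22, same day
→ 2023-08-10 11:22 FSY

2023-08-10 11:22 FSY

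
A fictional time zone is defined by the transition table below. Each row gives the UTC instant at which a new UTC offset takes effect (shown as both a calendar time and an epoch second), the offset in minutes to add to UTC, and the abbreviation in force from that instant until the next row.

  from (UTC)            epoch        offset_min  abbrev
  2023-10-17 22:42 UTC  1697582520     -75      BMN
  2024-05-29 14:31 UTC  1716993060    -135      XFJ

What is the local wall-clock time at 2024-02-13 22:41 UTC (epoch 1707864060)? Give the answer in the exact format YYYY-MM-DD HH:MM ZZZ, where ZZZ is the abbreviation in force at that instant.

2024-02-13 21:26 BMN

Query: 2024-02-13 22:41 UTC
Rule 1/2 (BMN, -01:15): 2023-10-17 22:42 UTC ≤ query < 2024-05-29 14:31 UTC
22·60 + 41 - 75 = 1286 min
1286 = 0·1440 + 1286; 1286 = 21·60 + 26 → 21:26, same day
→ 2024-02-13 21:26 BMN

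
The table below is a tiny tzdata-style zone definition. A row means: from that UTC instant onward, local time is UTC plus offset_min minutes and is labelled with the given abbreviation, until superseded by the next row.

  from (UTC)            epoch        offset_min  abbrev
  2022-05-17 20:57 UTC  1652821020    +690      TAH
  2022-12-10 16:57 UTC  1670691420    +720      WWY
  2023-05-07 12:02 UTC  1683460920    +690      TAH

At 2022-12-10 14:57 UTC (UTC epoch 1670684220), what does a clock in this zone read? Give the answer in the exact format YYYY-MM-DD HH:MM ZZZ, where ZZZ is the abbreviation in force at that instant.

Query: 2022-12-10 14:57 UTC
Rule 1/3 (TAH, +11:30): 2022-05-17 20:57 UTC ≤ query < 2022-12-10 16:57 UTC
14·60 + 57 + 690 = 1587 min
1587 = 1·1440 + 147; 147 = 2·60 + 27 → 02:27, 2022-12-10 + 1 day = 2022-12-11
→ 2022-12-11 02:27 TAH

2022-12-11 02:27 TAH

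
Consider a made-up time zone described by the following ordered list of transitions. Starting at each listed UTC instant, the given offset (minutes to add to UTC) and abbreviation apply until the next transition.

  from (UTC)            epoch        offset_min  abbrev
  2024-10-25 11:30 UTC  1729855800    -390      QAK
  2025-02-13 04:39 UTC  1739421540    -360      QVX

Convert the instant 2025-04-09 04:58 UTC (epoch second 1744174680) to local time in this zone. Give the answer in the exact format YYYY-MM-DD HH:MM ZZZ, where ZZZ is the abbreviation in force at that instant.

Query: 2025-04-09 04:58 UTC
Rule 2/2 (QVX, -06:00): 2025-02-13 04:39 UTC ≤ query < +∞
4·60 + 58 - 360 = -62 min
-62 = -1·1440 + 1378; 1378 = 22·60 + 58 → 22:58, 2025-04-09 - 1 day = 2025-04-08
→ 2025-04-08 22:58 QVX

2025-04-08 22:58 QVX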